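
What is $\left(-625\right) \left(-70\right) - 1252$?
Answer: $42498$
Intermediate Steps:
$\left(-625\right) \left(-70\right) - 1252 = 43750 - 1252 = 42498$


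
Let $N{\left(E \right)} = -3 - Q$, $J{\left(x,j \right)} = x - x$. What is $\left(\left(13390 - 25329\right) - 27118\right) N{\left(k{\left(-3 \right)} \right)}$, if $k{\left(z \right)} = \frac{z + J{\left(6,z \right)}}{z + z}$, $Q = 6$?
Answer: $351513$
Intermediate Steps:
$J{\left(x,j \right)} = 0$
$k{\left(z \right)} = \frac{1}{2}$ ($k{\left(z \right)} = \frac{z + 0}{z + z} = \frac{z}{2 z} = z \frac{1}{2 z} = \frac{1}{2}$)
$N{\left(E \right)} = -9$ ($N{\left(E \right)} = -3 - 6 = -9$)
$\left(\left(13390 - 25329\right) - 27118\right) N{\left(k{\left(-3 \right)} \right)} = \left(\left(13390 - 25329\right) - 27118\right) \left(-9\right) = \left(-11939 - 27118\right) \left(-9\right) = \left(-39057\right) \left(-9\right) = 351513$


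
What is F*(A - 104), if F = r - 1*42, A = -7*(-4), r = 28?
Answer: 1064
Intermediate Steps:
A = 28
F = -14 (F = 28 - 1*42 = 28 - 42 = -14)
F*(A - 104) = -14*(28 - 104) = -14*(-76) = 1064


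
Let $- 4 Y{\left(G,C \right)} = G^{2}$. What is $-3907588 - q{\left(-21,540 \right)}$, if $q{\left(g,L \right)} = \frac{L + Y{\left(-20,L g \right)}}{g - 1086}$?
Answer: $- \frac{4325699476}{1107} \approx -3.9076 \cdot 10^{6}$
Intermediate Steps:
$Y{\left(G,C \right)} = - \frac{G^{2}}{4}$
$q{\left(g,L \right)} = \frac{-100 + L}{-1086 + g}$ ($q{\left(g,L \right)} = \frac{L - \frac{\left(-20\right)^{2}}{4}}{g - 1086} = \frac{L - 100}{-1086 + g} = \frac{-100 + L}{-1086 + g}$)
$-3907588 - q{\left(-21,540 \right)} = -3907588 - \frac{-100 + 540}{-1086 - 21} = -3907588 - \frac{1}{-1107} \cdot 440 = -3907588 - \left(- \frac{1}{1107}\right) 440 = -3907588 - - \frac{440}{1107} = -3907588 + \frac{440}{1107} = - \frac{4325699476}{1107}$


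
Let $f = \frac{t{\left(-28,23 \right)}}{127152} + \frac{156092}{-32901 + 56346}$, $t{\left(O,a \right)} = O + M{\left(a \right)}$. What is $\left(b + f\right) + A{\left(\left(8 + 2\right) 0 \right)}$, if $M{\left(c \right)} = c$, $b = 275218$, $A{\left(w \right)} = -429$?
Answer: $\frac{30340276507397}{110410320} \approx 2.748 \cdot 10^{5}$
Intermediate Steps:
$t{\left(O,a \right)} = O + a$
$f = \frac{735084917}{110410320}$ ($f = \frac{-28 + 23}{127152} + \frac{156092}{-32901 + 56346} = \left(-5\right) \frac{1}{127152} + \frac{156092}{23445} = - \frac{5}{127152} + 156092 \cdot \frac{1}{23445} = - \frac{5}{127152} + \frac{156092}{23445} = \frac{735084917}{110410320} \approx 6.6578$)
$\left(b + f\right) + A{\left(\left(8 + 2\right) 0 \right)} = \left(275218 + \frac{735084917}{110410320}\right) - 429 = \frac{30387642534677}{110410320} - 429 = \frac{30340276507397}{110410320}$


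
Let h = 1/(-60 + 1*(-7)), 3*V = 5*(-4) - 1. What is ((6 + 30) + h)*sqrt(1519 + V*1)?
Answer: 14466*sqrt(42)/67 ≈ 1399.3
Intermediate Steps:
V = -7 (V = (5*(-4) - 1)/3 = (-20 - 1)/3 = (1/3)*(-21) = -7)
h = -1/67 (h = 1/(-60 - 7) = 1/(-67) = -1/67 ≈ -0.014925)
((6 + 30) + h)*sqrt(1519 + V*1) = ((6 + 30) - 1/67)*sqrt(1519 - 7*1) = (36 - 1/67)*sqrt(1519 - 7) = 2411*sqrt(1512)/67 = 2411*(6*sqrt(42))/67 = 14466*sqrt(42)/67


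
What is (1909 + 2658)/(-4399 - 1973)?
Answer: -4567/6372 ≈ -0.71673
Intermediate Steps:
(1909 + 2658)/(-4399 - 1973) = 4567/(-6372) = 4567*(-1/6372) = -4567/6372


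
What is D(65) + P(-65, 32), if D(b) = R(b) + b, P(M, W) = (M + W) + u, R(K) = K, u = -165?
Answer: -68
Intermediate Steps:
P(M, W) = -165 + M + W (P(M, W) = (M + W) - 165 = -165 + M + W)
D(b) = 2*b (D(b) = b + b = 2*b)
D(65) + P(-65, 32) = 2*65 + (-165 - 65 + 32) = 130 - 198 = -68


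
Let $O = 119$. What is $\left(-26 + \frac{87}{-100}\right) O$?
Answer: $- \frac{319753}{100} \approx -3197.5$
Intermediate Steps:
$\left(-26 + \frac{87}{-100}\right) O = \left(-26 + \frac{87}{-100}\right) 119 = \left(-26 + 87 \left(- \frac{1}{100}\right)\right) 119 = \left(-26 - \frac{87}{100}\right) 119 = \left(- \frac{2687}{100}\right) 119 = - \frac{319753}{100}$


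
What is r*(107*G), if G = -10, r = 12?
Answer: -12840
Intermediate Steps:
r*(107*G) = 12*(107*(-10)) = 12*(-1070) = -12840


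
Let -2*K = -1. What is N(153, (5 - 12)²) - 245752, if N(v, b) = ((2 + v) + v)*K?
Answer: -245598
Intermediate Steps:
K = ½ (K = -½*(-1) = ½ ≈ 0.50000)
N(v, b) = 1 + v (N(v, b) = ((2 + v) + v)*(½) = (2 + 2*v)*(½) = 1 + v)
N(153, (5 - 12)²) - 245752 = (1 + 153) - 245752 = 154 - 245752 = -245598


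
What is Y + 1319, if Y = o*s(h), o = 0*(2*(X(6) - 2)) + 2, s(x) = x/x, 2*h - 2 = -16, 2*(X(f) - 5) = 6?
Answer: 1321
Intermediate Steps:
X(f) = 8 (X(f) = 5 + (½)*6 = 5 + 3 = 8)
h = -7 (h = 1 + (½)*(-16) = 1 - 8 = -7)
s(x) = 1
o = 2 (o = 0*(2*(8 - 2)) + 2 = 0*(2*6) + 2 = 0*12 + 2 = 0 + 2 = 2)
Y = 2 (Y = 2*1 = 2)
Y + 1319 = 2 + 1319 = 1321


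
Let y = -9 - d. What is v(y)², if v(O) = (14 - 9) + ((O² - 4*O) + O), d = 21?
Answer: 990025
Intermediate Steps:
y = -30 (y = -9 - 1*21 = -9 - 21 = -30)
v(O) = 5 + O² - 3*O (v(O) = 5 + (O² - 3*O) = 5 + O² - 3*O)
v(y)² = (5 + (-30)² - 3*(-30))² = (5 + 900 + 90)² = 995² = 990025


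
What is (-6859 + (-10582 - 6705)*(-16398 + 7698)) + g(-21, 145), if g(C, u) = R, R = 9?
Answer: 150390050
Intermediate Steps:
g(C, u) = 9
(-6859 + (-10582 - 6705)*(-16398 + 7698)) + g(-21, 145) = (-6859 + (-10582 - 6705)*(-16398 + 7698)) + 9 = (-6859 - 17287*(-8700)) + 9 = (-6859 + 150396900) + 9 = 150390041 + 9 = 150390050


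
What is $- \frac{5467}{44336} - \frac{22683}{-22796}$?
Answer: $\frac{220261939}{252670864} \approx 0.87173$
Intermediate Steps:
$- \frac{5467}{44336} - \frac{22683}{-22796} = \left(-5467\right) \frac{1}{44336} - - \frac{22683}{22796} = - \frac{5467}{44336} + \frac{22683}{22796} = \frac{220261939}{252670864}$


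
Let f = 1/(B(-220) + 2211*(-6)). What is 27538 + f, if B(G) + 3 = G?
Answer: 371460081/13489 ≈ 27538.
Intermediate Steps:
B(G) = -3 + G
f = -1/13489 (f = 1/((-3 - 220) + 2211*(-6)) = 1/(-223 - 13266) = 1/(-13489) = -1/13489 ≈ -7.4134e-5)
27538 + f = 27538 - 1/13489 = 371460081/13489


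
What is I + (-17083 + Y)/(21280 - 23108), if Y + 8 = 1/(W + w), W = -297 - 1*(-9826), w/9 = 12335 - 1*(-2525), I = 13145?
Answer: 1722534003809/130947866 ≈ 13154.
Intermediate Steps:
w = 133740 (w = 9*(12335 - 1*(-2525)) = 9*(12335 + 2525) = 9*14860 = 133740)
W = 9529 (W = -297 + 9826 = 9529)
Y = -1146151/143269 (Y = -8 + 1/(9529 + 133740) = -8 + 1/143269 = -1146151/143269 ≈ -8.0000)
I + (-17083 + Y)/(21280 - 23108) = 13145 + (-17083 - 1146151/143269)/(21280 - 23108) = 13145 - 2448610478/143269/(-1828) = 13145 - 2448610478/143269*(-1/1828) = 13145 + 1224305239/130947866 = 1722534003809/130947866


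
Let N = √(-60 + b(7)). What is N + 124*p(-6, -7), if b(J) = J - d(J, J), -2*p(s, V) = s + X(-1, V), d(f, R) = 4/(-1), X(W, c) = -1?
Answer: 434 + 7*I ≈ 434.0 + 7.0*I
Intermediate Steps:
d(f, R) = -4 (d(f, R) = 4*(-1) = -4)
p(s, V) = ½ - s/2 (p(s, V) = -(s - 1)/2 = -(-1 + s)/2 = ½ - s/2)
b(J) = 4 + J (b(J) = J - 1*(-4) = J + 4 = 4 + J)
N = 7*I (N = √(-60 + (4 + 7)) = √(-60 + 11) = √(-49) = 7*I ≈ 7.0*I)
N + 124*p(-6, -7) = 7*I + 124*(½ - ½*(-6)) = 7*I + 124*(½ + 3) = 7*I + 124*(7/2) = 7*I + 434 = 434 + 7*I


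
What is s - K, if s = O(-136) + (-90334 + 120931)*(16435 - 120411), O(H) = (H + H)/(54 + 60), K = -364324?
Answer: -181316392972/57 ≈ -3.1810e+9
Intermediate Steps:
O(H) = H/57 (O(H) = (2*H)/114 = (2*H)*(1/114) = H/57)
s = -181337159440/57 (s = (1/57)*(-136) + (-90334 + 120931)*(16435 - 120411) = -136/57 + 30597*(-103976) = -136/57 - 3181353672 = -181337159440/57 ≈ -3.1814e+9)
s - K = -181337159440/57 - 1*(-364324) = -181337159440/57 + 364324 = -181316392972/57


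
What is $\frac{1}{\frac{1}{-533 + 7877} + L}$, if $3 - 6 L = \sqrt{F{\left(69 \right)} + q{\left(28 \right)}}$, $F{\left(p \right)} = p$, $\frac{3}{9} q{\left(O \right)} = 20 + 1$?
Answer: $- \frac{26974512}{184268303} - \frac{17978112 \sqrt{33}}{184268303} \approx -0.70685$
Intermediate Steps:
$q{\left(O \right)} = 63$ ($q{\left(O \right)} = 3 \left(20 + 1\right) = 3 \cdot 21 = 63$)
$L = \frac{1}{2} - \frac{\sqrt{33}}{3}$ ($L = \frac{1}{2} - \frac{\sqrt{69 + 63}}{6} = \frac{1}{2} - \frac{\sqrt{132}}{6} = \frac{1}{2} - \frac{2 \sqrt{33}}{6} = \frac{1}{2} - \frac{\sqrt{33}}{3} \approx -1.4149$)
$\frac{1}{\frac{1}{-533 + 7877} + L} = \frac{1}{\frac{1}{-533 + 7877} + \left(\frac{1}{2} - \frac{\sqrt{33}}{3}\right)} = \frac{1}{\frac{1}{7344} + \left(\frac{1}{2} - \frac{\sqrt{33}}{3}\right)} = \frac{1}{\frac{3673}{7344} - \frac{\sqrt{33}}{3}}$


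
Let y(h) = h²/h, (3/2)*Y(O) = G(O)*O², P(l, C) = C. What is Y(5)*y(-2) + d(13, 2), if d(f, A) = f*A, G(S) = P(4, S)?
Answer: -422/3 ≈ -140.67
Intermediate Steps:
G(S) = S
d(f, A) = A*f
Y(O) = 2*O³/3 (Y(O) = 2*(O*O²)/3 = 2*O³/3)
y(h) = h
Y(5)*y(-2) + d(13, 2) = ((⅔)*5³)*(-2) + 2*13 = ((⅔)*125)*(-2) + 26 = (250/3)*(-2) + 26 = -500/3 + 26 = -422/3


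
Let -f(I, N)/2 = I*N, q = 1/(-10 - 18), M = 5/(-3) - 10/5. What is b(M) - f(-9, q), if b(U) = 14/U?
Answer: -489/154 ≈ -3.1753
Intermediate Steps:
M = -11/3 (M = 5*(-⅓) - 10*⅕ = -5/3 - 2 = -11/3 ≈ -3.6667)
q = -1/28 (q = 1/(-28) = -1/28 ≈ -0.035714)
f(I, N) = -2*I*N
b(M) - f(-9, q) = 14/(-11/3) - (-2)*(-9)*(-1)/28 = 14*(-3/11) - 1*(-9/14) = -42/11 + 9/14 = -489/154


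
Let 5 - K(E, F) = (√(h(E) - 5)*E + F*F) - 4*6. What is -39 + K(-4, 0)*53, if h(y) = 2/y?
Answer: 1498 + 106*I*√22 ≈ 1498.0 + 497.18*I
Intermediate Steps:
K(E, F) = 29 - F² - E*√(-5 + 2/E) (K(E, F) = 5 - ((√(2/E - 5)*E + F*F) - 4*6) = 5 - ((√(-5 + 2/E)*E + F²) - 24) = 5 - ((E*√(-5 + 2/E) + F²) - 24) = 5 - ((F² + E*√(-5 + 2/E)) - 24) = 5 - (-24 + F² + E*√(-5 + 2/E)) = 5 + (24 - F² - E*√(-5 + 2/E)) = 29 - F² - E*√(-5 + 2/E))
-39 + K(-4, 0)*53 = -39 + (29 - 1*0² - 1*(-4)*√(-5 + 2/(-4)))*53 = -39 + (29 - 1*0 - 1*(-4)*√(-5 + 2*(-¼)))*53 = -39 + (29 + 0 - 1*(-4)*√(-5 - ½))*53 = -39 + (29 + 0 - 1*(-4)*√(-11/2))*53 = -39 + (29 + 0 - 1*(-4)*I*√22/2)*53 = -39 + (29 + 0 + 2*I*√22)*53 = -39 + (29 + 2*I*√22)*53 = -39 + (1537 + 106*I*√22) = 1498 + 106*I*√22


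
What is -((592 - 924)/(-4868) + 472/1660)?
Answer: -178051/505055 ≈ -0.35254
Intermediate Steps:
-((592 - 924)/(-4868) + 472/1660) = -(-332*(-1/4868) + 472*(1/1660)) = -(83/1217 + 118/415) = -1*178051/505055 = -178051/505055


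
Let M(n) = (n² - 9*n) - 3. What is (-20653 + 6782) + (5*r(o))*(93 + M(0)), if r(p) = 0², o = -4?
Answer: -13871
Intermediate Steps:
r(p) = 0
M(n) = -3 + n² - 9*n
(-20653 + 6782) + (5*r(o))*(93 + M(0)) = (-20653 + 6782) + (5*0)*(93 + (-3 + 0² - 9*0)) = -13871 + 0*(93 + (-3 + 0 + 0)) = -13871 + 0*(93 - 3) = -13871 + 0*90 = -13871 + 0 = -13871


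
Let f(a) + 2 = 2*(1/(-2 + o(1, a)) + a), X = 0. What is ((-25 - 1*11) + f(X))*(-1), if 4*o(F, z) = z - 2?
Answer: 194/5 ≈ 38.800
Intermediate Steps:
o(F, z) = -1/2 + z/4 (o(F, z) = (z - 2)/4 = (-2 + z)/4 = -1/2 + z/4)
f(a) = -2 + 2*a + 2/(-5/2 + a/4) (f(a) = -2 + 2*(1/(-2 + (-1/2 + a/4)) + a) = -2 + 2*(1/(-5/2 + a/4) + a) = -2 + 2*(a + 1/(-5/2 + a/4)) = -2 + (2*a + 2/(-5/2 + a/4)) = -2 + 2*a + 2/(-5/2 + a/4))
((-25 - 1*11) + f(X))*(-1) = ((-25 - 1*11) + 2*(14 + 0**2 - 11*0)/(-10 + 0))*(-1) = ((-25 - 11) + 2*(14 + 0 + 0)/(-10))*(-1) = (-36 + 2*(-1/10)*14)*(-1) = (-36 - 14/5)*(-1) = -194/5*(-1) = 194/5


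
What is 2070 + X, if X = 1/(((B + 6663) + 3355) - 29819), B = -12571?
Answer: 67010039/32372 ≈ 2070.0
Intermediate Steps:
X = -1/32372 (X = 1/(((-12571 + 6663) + 3355) - 29819) = 1/((-5908 + 3355) - 29819) = 1/(-2553 - 29819) = 1/(-32372) = -1/32372 ≈ -3.0891e-5)
2070 + X = 2070 - 1/32372 = 67010039/32372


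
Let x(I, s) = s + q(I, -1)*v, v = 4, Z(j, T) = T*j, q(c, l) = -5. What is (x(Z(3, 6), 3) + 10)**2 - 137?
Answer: -88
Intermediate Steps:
x(I, s) = -20 + s (x(I, s) = s - 5*4 = s - 20 = -20 + s)
(x(Z(3, 6), 3) + 10)**2 - 137 = ((-20 + 3) + 10)**2 - 137 = (-17 + 10)**2 - 137 = (-7)**2 - 137 = 49 - 137 = -88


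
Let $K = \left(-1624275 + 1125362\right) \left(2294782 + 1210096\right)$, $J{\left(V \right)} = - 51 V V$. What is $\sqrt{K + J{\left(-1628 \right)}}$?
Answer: $i \sqrt{1748764367198} \approx 1.3224 \cdot 10^{6} i$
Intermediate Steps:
$J{\left(V \right)} = - 51 V^{2}$
$K = -1748629197614$ ($K = \left(-498913\right) 3504878 = -1748629197614$)
$\sqrt{K + J{\left(-1628 \right)}} = \sqrt{-1748629197614 - 51 \left(-1628\right)^{2}} = \sqrt{-1748629197614 - 135169584} = \sqrt{-1748764367198} = i \sqrt{1748764367198}$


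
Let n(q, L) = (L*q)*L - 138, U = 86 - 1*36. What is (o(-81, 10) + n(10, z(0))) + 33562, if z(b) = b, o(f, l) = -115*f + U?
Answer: 42789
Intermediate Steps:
U = 50 (U = 86 - 36 = 50)
o(f, l) = 50 - 115*f (o(f, l) = -115*f + 50 = 50 - 115*f)
n(q, L) = -138 + q*L² (n(q, L) = q*L² - 138 = -138 + q*L²)
(o(-81, 10) + n(10, z(0))) + 33562 = ((50 - 115*(-81)) + (-138 + 10*0²)) + 33562 = ((50 + 9315) + (-138 + 10*0)) + 33562 = (9365 + (-138 + 0)) + 33562 = (9365 - 138) + 33562 = 9227 + 33562 = 42789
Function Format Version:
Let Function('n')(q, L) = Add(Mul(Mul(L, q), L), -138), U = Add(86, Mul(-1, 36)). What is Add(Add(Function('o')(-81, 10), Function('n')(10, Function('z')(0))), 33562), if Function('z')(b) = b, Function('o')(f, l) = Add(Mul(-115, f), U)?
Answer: 42789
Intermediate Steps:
U = 50 (U = Add(86, -36) = 50)
Function('o')(f, l) = Add(50, Mul(-115, f)) (Function('o')(f, l) = Add(Mul(-115, f), 50) = Add(50, Mul(-115, f)))
Function('n')(q, L) = Add(-138, Mul(q, Pow(L, 2))) (Function('n')(q, L) = Add(Mul(q, Pow(L, 2)), -138) = Add(-138, Mul(q, Pow(L, 2))))
Add(Add(Function('o')(-81, 10), Function('n')(10, Function('z')(0))), 33562) = Add(Add(Add(50, Mul(-115, -81)), Add(-138, Mul(10, Pow(0, 2)))), 33562) = Add(Add(Add(50, 9315), Add(-138, Mul(10, 0))), 33562) = Add(Add(9365, Add(-138, 0)), 33562) = Add(Add(9365, -138), 33562) = Add(9227, 33562) = 42789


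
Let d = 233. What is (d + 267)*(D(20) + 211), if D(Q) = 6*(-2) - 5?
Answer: 97000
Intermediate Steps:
D(Q) = -17 (D(Q) = -12 - 5 = -17)
(d + 267)*(D(20) + 211) = (233 + 267)*(-17 + 211) = 500*194 = 97000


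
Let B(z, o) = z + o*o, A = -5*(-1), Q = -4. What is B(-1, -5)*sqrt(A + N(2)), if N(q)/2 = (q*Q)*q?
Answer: 72*I*sqrt(3) ≈ 124.71*I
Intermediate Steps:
N(q) = -8*q**2 (N(q) = 2*((q*(-4))*q) = 2*((-4*q)*q) = 2*(-4*q**2) = -8*q**2)
A = 5
B(z, o) = z + o**2
B(-1, -5)*sqrt(A + N(2)) = (-1 + (-5)**2)*sqrt(5 - 8*2**2) = (-1 + 25)*sqrt(5 - 8*4) = 24*sqrt(5 - 32) = 24*sqrt(-27) = 24*(3*I*sqrt(3)) = 72*I*sqrt(3)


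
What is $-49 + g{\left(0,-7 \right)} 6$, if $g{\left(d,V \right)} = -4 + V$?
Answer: $-115$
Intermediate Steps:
$-49 + g{\left(0,-7 \right)} 6 = -49 + \left(-4 - 7\right) 6 = -49 - 66 = -115$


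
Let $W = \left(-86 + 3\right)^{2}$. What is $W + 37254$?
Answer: $44143$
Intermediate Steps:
$W = 6889$ ($W = \left(-83\right)^{2} = 6889$)
$W + 37254 = 6889 + 37254 = 44143$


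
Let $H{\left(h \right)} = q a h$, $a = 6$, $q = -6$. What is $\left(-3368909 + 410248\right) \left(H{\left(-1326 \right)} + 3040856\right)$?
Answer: $-9138096695312$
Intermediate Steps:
$H{\left(h \right)} = - 36 h$ ($H{\left(h \right)} = \left(-6\right) 6 h = - 36 h$)
$\left(-3368909 + 410248\right) \left(H{\left(-1326 \right)} + 3040856\right) = \left(-3368909 + 410248\right) \left(\left(-36\right) \left(-1326\right) + 3040856\right) = - 2958661 \left(47736 + 3040856\right) = \left(-2958661\right) 3088592 = -9138096695312$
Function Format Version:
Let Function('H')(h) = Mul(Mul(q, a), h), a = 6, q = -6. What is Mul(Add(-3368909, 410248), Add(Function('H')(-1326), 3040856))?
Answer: -9138096695312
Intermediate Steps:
Function('H')(h) = Mul(-36, h) (Function('H')(h) = Mul(Mul(-6, 6), h) = Mul(-36, h))
Mul(Add(-3368909, 410248), Add(Function('H')(-1326), 3040856)) = Mul(Add(-3368909, 410248), Add(Mul(-36, -1326), 3040856)) = Mul(-2958661, Add(47736, 3040856)) = Mul(-2958661, 3088592) = -9138096695312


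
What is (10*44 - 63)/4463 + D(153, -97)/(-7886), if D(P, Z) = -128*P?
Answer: 45188207/17597609 ≈ 2.5679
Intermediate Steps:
(10*44 - 63)/4463 + D(153, -97)/(-7886) = (10*44 - 63)/4463 - 128*153/(-7886) = (440 - 63)*(1/4463) - 19584*(-1/7886) = 377*(1/4463) + 9792/3943 = 377/4463 + 9792/3943 = 45188207/17597609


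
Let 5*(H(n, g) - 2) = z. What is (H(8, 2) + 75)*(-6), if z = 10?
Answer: -474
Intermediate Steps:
H(n, g) = 4 (H(n, g) = 2 + (⅕)*10 = 2 + 2 = 4)
(H(8, 2) + 75)*(-6) = (4 + 75)*(-6) = 79*(-6) = -474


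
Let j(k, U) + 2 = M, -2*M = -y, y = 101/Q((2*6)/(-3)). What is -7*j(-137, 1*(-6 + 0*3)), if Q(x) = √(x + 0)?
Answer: 14 + 707*I/4 ≈ 14.0 + 176.75*I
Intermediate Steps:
Q(x) = √x
y = -101*I/2 (y = 101/(√((2*6)/(-3))) = 101/(√(12*(-⅓))) = 101/(√(-4)) = 101/((2*I)) = 101*(-I/2) = -101*I/2 ≈ -50.5*I)
M = -101*I/4 (M = -(-1)*(-101*I/2)/2 = -101*I/4 ≈ -25.25*I)
j(k, U) = -2 - 101*I/4
-7*j(-137, 1*(-6 + 0*3)) = -7*(-2 - 101*I/4) = 14 + 707*I/4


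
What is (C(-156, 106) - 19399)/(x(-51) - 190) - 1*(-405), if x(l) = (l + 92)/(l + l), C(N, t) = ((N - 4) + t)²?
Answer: 9546771/19421 ≈ 491.57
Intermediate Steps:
C(N, t) = (-4 + N + t)² (C(N, t) = ((-4 + N) + t)² = (-4 + N + t)²)
x(l) = (92 + l)/(2*l) (x(l) = (92 + l)/((2*l)) = (92 + l)*(1/(2*l)) = (92 + l)/(2*l))
(C(-156, 106) - 19399)/(x(-51) - 190) - 1*(-405) = ((-4 - 156 + 106)² - 19399)/((½)*(92 - 51)/(-51) - 190) - 1*(-405) = ((-54)² - 19399)/((½)*(-1/51)*41 - 190) + 405 = (2916 - 19399)/(-41/102 - 190) + 405 = -16483/(-19421/102) + 405 = -16483*(-102/19421) + 405 = 1681266/19421 + 405 = 9546771/19421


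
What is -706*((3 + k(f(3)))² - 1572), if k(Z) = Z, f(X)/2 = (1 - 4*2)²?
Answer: -6092074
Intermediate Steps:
f(X) = 98 (f(X) = 2*(1 - 4*2)² = 2*(1 - 8)² = 2*(-7)² = 2*49 = 98)
-706*((3 + k(f(3)))² - 1572) = -706*((3 + 98)² - 1572) = -706*(101² - 1572) = -706*(10201 - 1572) = -706*8629 = -6092074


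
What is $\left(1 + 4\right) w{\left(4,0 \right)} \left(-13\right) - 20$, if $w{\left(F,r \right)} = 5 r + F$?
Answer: $-280$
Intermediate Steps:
$w{\left(F,r \right)} = F + 5 r$
$\left(1 + 4\right) w{\left(4,0 \right)} \left(-13\right) - 20 = \left(1 + 4\right) \left(4 + 5 \cdot 0\right) \left(-13\right) - 20 = 5 \left(4 + 0\right) \left(-13\right) - 20 = 5 \cdot 4 \left(-13\right) - 20 = 20 \left(-13\right) - 20 = -260 - 20 = -280$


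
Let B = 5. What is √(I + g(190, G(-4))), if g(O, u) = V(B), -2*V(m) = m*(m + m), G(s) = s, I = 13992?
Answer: √13967 ≈ 118.18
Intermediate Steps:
V(m) = -m² (V(m) = -m*(m + m)/2 = -m*2*m/2 = -m²)
g(O, u) = -25 (g(O, u) = -1*5² = -1*25 = -25)
√(I + g(190, G(-4))) = √(13992 - 25) = √13967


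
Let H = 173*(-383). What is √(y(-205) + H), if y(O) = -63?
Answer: I*√66322 ≈ 257.53*I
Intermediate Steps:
H = -66259
√(y(-205) + H) = √(-63 - 66259) = √(-66322) = I*√66322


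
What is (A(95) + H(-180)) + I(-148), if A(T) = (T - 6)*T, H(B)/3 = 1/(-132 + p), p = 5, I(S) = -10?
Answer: 1072512/127 ≈ 8445.0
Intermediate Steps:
H(B) = -3/127 (H(B) = 3/(-132 + 5) = 3/(-127) = 3*(-1/127) = -3/127)
A(T) = T*(-6 + T) (A(T) = (-6 + T)*T = T*(-6 + T))
(A(95) + H(-180)) + I(-148) = (95*(-6 + 95) - 3/127) - 10 = (95*89 - 3/127) - 10 = (8455 - 3/127) - 10 = 1073782/127 - 10 = 1072512/127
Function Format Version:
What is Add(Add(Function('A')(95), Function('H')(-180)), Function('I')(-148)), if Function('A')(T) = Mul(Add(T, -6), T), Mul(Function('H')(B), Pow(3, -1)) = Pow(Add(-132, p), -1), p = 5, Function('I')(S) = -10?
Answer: Rational(1072512, 127) ≈ 8445.0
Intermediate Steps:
Function('H')(B) = Rational(-3, 127) (Function('H')(B) = Mul(3, Pow(Add(-132, 5), -1)) = Mul(3, Pow(-127, -1)) = Mul(3, Rational(-1, 127)) = Rational(-3, 127))
Function('A')(T) = Mul(T, Add(-6, T)) (Function('A')(T) = Mul(Add(-6, T), T) = Mul(T, Add(-6, T)))
Add(Add(Function('A')(95), Function('H')(-180)), Function('I')(-148)) = Add(Add(Mul(95, Add(-6, 95)), Rational(-3, 127)), -10) = Add(Add(Mul(95, 89), Rational(-3, 127)), -10) = Add(Add(8455, Rational(-3, 127)), -10) = Add(Rational(1073782, 127), -10) = Rational(1072512, 127)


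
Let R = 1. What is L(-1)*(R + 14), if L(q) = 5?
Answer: 75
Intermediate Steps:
L(-1)*(R + 14) = 5*(1 + 14) = 5*15 = 75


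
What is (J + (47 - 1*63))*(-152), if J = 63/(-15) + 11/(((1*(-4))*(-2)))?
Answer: 14307/5 ≈ 2861.4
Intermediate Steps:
J = -113/40 (J = 63*(-1/15) + 11/((-4*(-2))) = -21/5 + 11/8 = -113/40 ≈ -2.8250)
(J + (47 - 1*63))*(-152) = (-113/40 + (47 - 1*63))*(-152) = (-113/40 + (47 - 63))*(-152) = (-113/40 - 16)*(-152) = -753/40*(-152) = 14307/5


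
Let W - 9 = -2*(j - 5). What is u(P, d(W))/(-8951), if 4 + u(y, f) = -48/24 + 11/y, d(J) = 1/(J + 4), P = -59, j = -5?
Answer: 365/528109 ≈ 0.00069115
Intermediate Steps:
W = 29 (W = 9 - 2*(-5 - 5) = 9 - 2*(-10) = 9 + 20 = 29)
d(J) = 1/(4 + J)
u(y, f) = -6 + 11/y (u(y, f) = -4 + (-48/24 + 11/y) = -4 + (-48*1/24 + 11/y) = -4 + (-2 + 11/y) = -6 + 11/y)
u(P, d(W))/(-8951) = (-6 + 11/(-59))/(-8951) = (-6 + 11*(-1/59))*(-1/8951) = (-6 - 11/59)*(-1/8951) = -365/59*(-1/8951) = 365/528109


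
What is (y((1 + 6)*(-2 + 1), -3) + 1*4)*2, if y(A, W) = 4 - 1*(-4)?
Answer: 24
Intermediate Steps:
y(A, W) = 8 (y(A, W) = 4 + 4 = 8)
(y((1 + 6)*(-2 + 1), -3) + 1*4)*2 = (8 + 1*4)*2 = (8 + 4)*2 = 12*2 = 24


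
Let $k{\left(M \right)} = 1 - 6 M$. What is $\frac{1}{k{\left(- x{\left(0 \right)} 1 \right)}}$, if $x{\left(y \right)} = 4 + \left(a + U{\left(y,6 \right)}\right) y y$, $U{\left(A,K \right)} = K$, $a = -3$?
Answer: $\frac{1}{25} \approx 0.04$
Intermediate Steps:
$x{\left(y \right)} = 4 + 3 y^{2}$ ($x{\left(y \right)} = 4 + \left(-3 + 6\right) y y = 4 + 3 y y = 4 + 3 y^{2}$)
$\frac{1}{k{\left(- x{\left(0 \right)} 1 \right)}} = \frac{1}{1 - 6 - (4 + 3 \cdot 0^{2}) 1} = \frac{1}{1 - 6 - (4 + 3 \cdot 0) 1} = \frac{1}{1 - 6 - (4 + 0) 1} = \frac{1}{1 - 6 \left(-1\right) 4 \cdot 1} = \frac{1}{1 - 6 \left(\left(-4\right) 1\right)} = \frac{1}{1 - -24} = \frac{1}{1 + 24} = \frac{1}{25}$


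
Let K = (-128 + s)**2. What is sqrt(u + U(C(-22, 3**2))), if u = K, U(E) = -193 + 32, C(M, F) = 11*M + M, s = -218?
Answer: sqrt(119555) ≈ 345.77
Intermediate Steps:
C(M, F) = 12*M
U(E) = -161
K = 119716 (K = (-128 - 218)**2 = (-346)**2 = 119716)
u = 119716
sqrt(u + U(C(-22, 3**2))) = sqrt(119716 - 161) = sqrt(119555)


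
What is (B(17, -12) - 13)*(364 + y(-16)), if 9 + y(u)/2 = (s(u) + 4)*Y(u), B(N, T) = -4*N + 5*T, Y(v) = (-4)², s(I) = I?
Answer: 5358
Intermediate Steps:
Y(v) = 16
y(u) = 110 + 32*u (y(u) = -18 + 2*((u + 4)*16) = -18 + 2*((4 + u)*16) = -18 + 2*(64 + 16*u) = -18 + (128 + 32*u) = 110 + 32*u)
(B(17, -12) - 13)*(364 + y(-16)) = ((-4*17 + 5*(-12)) - 13)*(364 + (110 + 32*(-16))) = ((-68 - 60) - 13)*(364 + (110 - 512)) = (-128 - 13)*(364 - 402) = -141*(-38) = 5358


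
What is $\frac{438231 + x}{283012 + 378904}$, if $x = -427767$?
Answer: $\frac{2616}{165479} \approx 0.015809$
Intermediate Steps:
$\frac{438231 + x}{283012 + 378904} = \frac{438231 - 427767}{283012 + 378904} = \frac{10464}{661916} = 10464 \cdot \frac{1}{661916} = \frac{2616}{165479}$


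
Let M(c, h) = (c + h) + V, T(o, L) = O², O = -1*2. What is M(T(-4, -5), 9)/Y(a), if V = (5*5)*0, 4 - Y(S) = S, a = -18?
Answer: 13/22 ≈ 0.59091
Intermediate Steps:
Y(S) = 4 - S
O = -2
T(o, L) = 4 (T(o, L) = (-2)² = 4)
V = 0 (V = 25*0 = 0)
M(c, h) = c + h (M(c, h) = (c + h) + 0 = c + h)
M(T(-4, -5), 9)/Y(a) = (4 + 9)/(4 - 1*(-18)) = 13/(4 + 18) = 13/22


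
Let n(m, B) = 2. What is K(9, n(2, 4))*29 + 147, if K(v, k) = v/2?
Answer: 555/2 ≈ 277.50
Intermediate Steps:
K(v, k) = v/2 (K(v, k) = v*(½) = v/2)
K(9, n(2, 4))*29 + 147 = ((½)*9)*29 + 147 = (9/2)*29 + 147 = 261/2 + 147 = 555/2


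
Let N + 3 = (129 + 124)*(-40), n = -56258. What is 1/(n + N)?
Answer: -1/66381 ≈ -1.5065e-5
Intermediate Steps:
N = -10123 (N = -3 + (129 + 124)*(-40) = -3 + 253*(-40) = -3 - 10120 = -10123)
1/(n + N) = 1/(-56258 - 10123) = 1/(-66381) = -1/66381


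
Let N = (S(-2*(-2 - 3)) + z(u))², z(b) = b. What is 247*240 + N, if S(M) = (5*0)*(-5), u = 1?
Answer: 59281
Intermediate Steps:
S(M) = 0 (S(M) = 0*(-5) = 0)
N = 1 (N = (0 + 1)² = 1² = 1)
247*240 + N = 247*240 + 1 = 59280 + 1 = 59281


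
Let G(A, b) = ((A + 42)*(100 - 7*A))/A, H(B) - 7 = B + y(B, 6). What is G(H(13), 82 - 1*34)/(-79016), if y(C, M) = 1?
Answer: 141/79016 ≈ 0.0017844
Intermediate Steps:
H(B) = 8 + B (H(B) = 7 + (B + 1) = 7 + (1 + B) = 8 + B)
G(A, b) = (42 + A)*(100 - 7*A)/A (G(A, b) = ((42 + A)*(100 - 7*A))/A = (42 + A)*(100 - 7*A)/A)
G(H(13), 82 - 1*34)/(-79016) = (-194 - 7*(8 + 13) + 4200/(8 + 13))/(-79016) = (-194 - 7*21 + 4200/21)*(-1/79016) = (-194 - 147 + 4200*(1/21))*(-1/79016) = (-194 - 147 + 200)*(-1/79016) = -141*(-1/79016) = 141/79016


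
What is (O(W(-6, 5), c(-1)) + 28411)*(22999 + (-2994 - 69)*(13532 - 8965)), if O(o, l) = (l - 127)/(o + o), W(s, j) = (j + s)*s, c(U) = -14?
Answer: -793232061017/2 ≈ -3.9662e+11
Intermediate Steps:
W(s, j) = s*(j + s)
O(o, l) = (-127 + l)/(2*o) (O(o, l) = (-127 + l)/((2*o)) = (-127 + l)*(1/(2*o)) = (-127 + l)/(2*o))
(O(W(-6, 5), c(-1)) + 28411)*(22999 + (-2994 - 69)*(13532 - 8965)) = ((-127 - 14)/(2*((-6*(5 - 6)))) + 28411)*(22999 + (-2994 - 69)*(13532 - 8965)) = ((½)*(-141)/(-6*(-1)) + 28411)*(22999 - 3063*4567) = ((½)*(-141)/6 + 28411)*(22999 - 13988721) = ((½)*(⅙)*(-141) + 28411)*(-13965722) = (-47/4 + 28411)*(-13965722) = (113597/4)*(-13965722) = -793232061017/2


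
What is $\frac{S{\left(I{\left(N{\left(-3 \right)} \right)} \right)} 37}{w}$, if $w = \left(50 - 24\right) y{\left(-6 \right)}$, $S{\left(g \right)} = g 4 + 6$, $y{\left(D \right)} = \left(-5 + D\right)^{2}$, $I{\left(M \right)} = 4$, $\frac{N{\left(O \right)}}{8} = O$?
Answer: $\frac{37}{143} \approx 0.25874$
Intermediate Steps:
$N{\left(O \right)} = 8 O$
$S{\left(g \right)} = 6 + 4 g$ ($S{\left(g \right)} = 4 g + 6 = 6 + 4 g$)
$w = 3146$ ($w = \left(50 - 24\right) \left(-5 - 6\right)^{2} = 26 \left(-11\right)^{2} = 26 \cdot 121 = 3146$)
$\frac{S{\left(I{\left(N{\left(-3 \right)} \right)} \right)} 37}{w} = \frac{\left(6 + 4 \cdot 4\right) 37}{3146} = \left(6 + 16\right) 37 \cdot \frac{1}{3146} = 22 \cdot 37 \cdot \frac{1}{3146} = 814 \cdot \frac{1}{3146} = \frac{37}{143}$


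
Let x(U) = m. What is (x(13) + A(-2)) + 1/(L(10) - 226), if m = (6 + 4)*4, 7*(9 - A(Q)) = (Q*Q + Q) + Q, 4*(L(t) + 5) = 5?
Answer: 45027/919 ≈ 48.996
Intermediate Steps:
L(t) = -15/4 (L(t) = -5 + (¼)*5 = -5 + 5/4 = -15/4)
A(Q) = 9 - 2*Q/7 - Q²/7 (A(Q) = 9 - ((Q*Q + Q) + Q)/7 = 9 - ((Q² + Q) + Q)/7 = 9 - ((Q + Q²) + Q)/7 = 9 - (Q² + 2*Q)/7 = 9 + (-2*Q/7 - Q²/7) = 9 - 2*Q/7 - Q²/7)
m = 40 (m = 10*4 = 40)
x(U) = 40
(x(13) + A(-2)) + 1/(L(10) - 226) = (40 + (9 - 2/7*(-2) - ⅐*(-2)²)) + 1/(-15/4 - 226) = (40 + (9 + 4/7 - ⅐*4)) + 1/(-919/4) = (40 + (9 + 4/7 - 4/7)) - 4/919 = (40 + 9) - 4/919 = 49 - 4/919 = 45027/919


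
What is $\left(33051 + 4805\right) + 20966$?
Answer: $58822$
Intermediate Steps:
$\left(33051 + 4805\right) + 20966 = 37856 + 20966 = 58822$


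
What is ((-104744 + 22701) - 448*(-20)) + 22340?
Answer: -50743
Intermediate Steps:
((-104744 + 22701) - 448*(-20)) + 22340 = (-82043 + 8960) + 22340 = -73083 + 22340 = -50743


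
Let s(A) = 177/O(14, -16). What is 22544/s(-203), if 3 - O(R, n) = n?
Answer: 428336/177 ≈ 2420.0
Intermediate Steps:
O(R, n) = 3 - n
s(A) = 177/19 (s(A) = 177/(3 - 1*(-16)) = 177/(3 + 16) = 177/19)
22544/s(-203) = 22544/(177/19) = 22544*(19/177) = 428336/177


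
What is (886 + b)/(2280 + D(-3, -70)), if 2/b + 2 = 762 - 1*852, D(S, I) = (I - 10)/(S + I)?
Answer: 595023/1531984 ≈ 0.38840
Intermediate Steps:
D(S, I) = (-10 + I)/(I + S)
b = -1/46 (b = 2/(-2 + (762 - 1*852)) = 2/(-2 + (762 - 852)) = 2/(-2 - 90) = 2/(-92) = 2*(-1/92) = -1/46 ≈ -0.021739)
(886 + b)/(2280 + D(-3, -70)) = (886 - 1/46)/(2280 + (-10 - 70)/(-70 - 3)) = 40755/(46*(2280 - 80/(-73))) = 40755/(46*(2280 - 1/73*(-80))) = 40755/(46*(2280 + 80/73)) = 40755/(46*(166520/73)) = (40755/46)*(73/166520) = 595023/1531984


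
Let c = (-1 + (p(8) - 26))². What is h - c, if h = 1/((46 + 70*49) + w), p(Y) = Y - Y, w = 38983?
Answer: -30952610/42459 ≈ -729.00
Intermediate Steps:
p(Y) = 0
c = 729 (c = (-1 + (0 - 26))² = (-1 - 26)² = (-27)² = 729)
h = 1/42459 (h = 1/((46 + 70*49) + 38983) = 1/((46 + 3430) + 38983) = 1/(3476 + 38983) = 1/42459 ≈ 2.3552e-5)
h - c = 1/42459 - 1*729 = 1/42459 - 729 = -30952610/42459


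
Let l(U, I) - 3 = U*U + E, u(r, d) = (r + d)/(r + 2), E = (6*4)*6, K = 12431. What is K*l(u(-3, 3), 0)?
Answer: 1827357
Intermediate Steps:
E = 144 (E = 24*6 = 144)
u(r, d) = (d + r)/(2 + r)
l(U, I) = 147 + U² (l(U, I) = 3 + (U*U + 144) = 3 + (U² + 144) = 3 + (144 + U²) = 147 + U²)
K*l(u(-3, 3), 0) = 12431*(147 + ((3 - 3)/(2 - 3))²) = 12431*(147 + (0/(-1))²) = 12431*(147 + (-1*0)²) = 12431*(147 + 0²) = 12431*(147 + 0) = 12431*147 = 1827357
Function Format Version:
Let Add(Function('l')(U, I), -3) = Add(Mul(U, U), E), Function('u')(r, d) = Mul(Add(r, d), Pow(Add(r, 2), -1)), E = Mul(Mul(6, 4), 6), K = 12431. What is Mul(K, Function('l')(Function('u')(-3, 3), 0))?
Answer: 1827357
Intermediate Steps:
E = 144 (E = Mul(24, 6) = 144)
Function('u')(r, d) = Mul(Pow(Add(2, r), -1), Add(d, r)) (Function('u')(r, d) = Mul(Add(d, r), Pow(Add(2, r), -1)) = Mul(Pow(Add(2, r), -1), Add(d, r)))
Function('l')(U, I) = Add(147, Pow(U, 2)) (Function('l')(U, I) = Add(3, Add(Mul(U, U), 144)) = Add(3, Add(Pow(U, 2), 144)) = Add(3, Add(144, Pow(U, 2))) = Add(147, Pow(U, 2)))
Mul(K, Function('l')(Function('u')(-3, 3), 0)) = Mul(12431, Add(147, Pow(Mul(Pow(Add(2, -3), -1), Add(3, -3)), 2))) = Mul(12431, Add(147, Pow(Mul(Pow(-1, -1), 0), 2))) = Mul(12431, Add(147, Pow(Mul(-1, 0), 2))) = Mul(12431, Add(147, Pow(0, 2))) = Mul(12431, Add(147, 0)) = Mul(12431, 147) = 1827357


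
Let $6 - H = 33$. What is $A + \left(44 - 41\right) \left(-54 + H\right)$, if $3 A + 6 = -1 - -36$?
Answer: $- \frac{700}{3} \approx -233.33$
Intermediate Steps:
$H = -27$ ($H = 6 - 33 = -27$)
$A = \frac{29}{3}$ ($A = -2 + \frac{-1 - -36}{3} = -2 + \frac{-1 + 36}{3} = -2 + \frac{1}{3} \cdot 35 = -2 + \frac{35}{3} = \frac{29}{3} \approx 9.6667$)
$A + \left(44 - 41\right) \left(-54 + H\right) = \frac{29}{3} + \left(44 - 41\right) \left(-54 - 27\right) = \frac{29}{3} + 3 \left(-81\right) = \frac{29}{3} - 243 = - \frac{700}{3}$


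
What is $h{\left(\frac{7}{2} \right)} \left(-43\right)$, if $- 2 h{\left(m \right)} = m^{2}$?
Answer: $\frac{2107}{8} \approx 263.38$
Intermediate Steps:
$h{\left(m \right)} = - \frac{m^{2}}{2}$
$h{\left(\frac{7}{2} \right)} \left(-43\right) = - \frac{\left(\frac{7}{2}\right)^{2}}{2} \left(-43\right) = \left(- \frac{1}{2}\right) \frac{49}{4} \left(-43\right) = \left(- \frac{49}{8}\right) \left(-43\right) = \frac{2107}{8}$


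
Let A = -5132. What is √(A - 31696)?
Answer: 6*I*√1023 ≈ 191.91*I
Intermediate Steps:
√(A - 31696) = √(-5132 - 31696) = √(-36828) = 6*I*√1023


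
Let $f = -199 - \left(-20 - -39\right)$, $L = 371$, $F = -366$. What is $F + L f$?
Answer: $-81244$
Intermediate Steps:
$f = -218$ ($f = -199 - \left(-20 + 39\right) = -199 - 19 = -218$)
$F + L f = -366 + 371 \left(-218\right) = -366 - 80878 = -81244$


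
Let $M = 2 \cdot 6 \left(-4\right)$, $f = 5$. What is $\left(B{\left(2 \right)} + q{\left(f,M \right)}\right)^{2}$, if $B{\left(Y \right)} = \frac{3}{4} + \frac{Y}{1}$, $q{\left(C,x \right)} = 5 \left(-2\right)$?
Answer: $\frac{841}{16} \approx 52.563$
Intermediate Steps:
$M = -48$ ($M = 12 \left(-4\right) = -48$)
$q{\left(C,x \right)} = -10$
$B{\left(Y \right)} = \frac{3}{4} + Y$ ($B{\left(Y \right)} = 3 \cdot \frac{1}{4} + Y 1 = \frac{3}{4} + Y$)
$\left(B{\left(2 \right)} + q{\left(f,M \right)}\right)^{2} = \left(\left(\frac{3}{4} + 2\right) - 10\right)^{2} = \left(\frac{11}{4} - 10\right)^{2} = \left(- \frac{29}{4}\right)^{2} = \frac{841}{16}$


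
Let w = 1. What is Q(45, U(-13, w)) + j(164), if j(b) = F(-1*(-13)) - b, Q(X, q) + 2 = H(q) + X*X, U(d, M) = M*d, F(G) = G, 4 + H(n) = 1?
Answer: 1869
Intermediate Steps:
H(n) = -3 (H(n) = -4 + 1 = -3)
Q(X, q) = -5 + X² (Q(X, q) = -2 + (-3 + X*X) = -2 + (-3 + X²) = -5 + X²)
j(b) = 13 - b (j(b) = -1*(-13) - b = 13 - b)
Q(45, U(-13, w)) + j(164) = (-5 + 45²) + (13 - 1*164) = (-5 + 2025) + (13 - 164) = 2020 - 151 = 1869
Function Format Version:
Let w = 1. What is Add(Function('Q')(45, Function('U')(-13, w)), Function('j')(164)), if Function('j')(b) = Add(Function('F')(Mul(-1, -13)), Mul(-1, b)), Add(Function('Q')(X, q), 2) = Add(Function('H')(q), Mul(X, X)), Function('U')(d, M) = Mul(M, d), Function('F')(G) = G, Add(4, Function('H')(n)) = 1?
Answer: 1869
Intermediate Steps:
Function('H')(n) = -3 (Function('H')(n) = Add(-4, 1) = -3)
Function('Q')(X, q) = Add(-5, Pow(X, 2)) (Function('Q')(X, q) = Add(-2, Add(-3, Mul(X, X))) = Add(-2, Add(-3, Pow(X, 2))) = Add(-5, Pow(X, 2)))
Function('j')(b) = Add(13, Mul(-1, b)) (Function('j')(b) = Add(Mul(-1, -13), Mul(-1, b)) = Add(13, Mul(-1, b)))
Add(Function('Q')(45, Function('U')(-13, w)), Function('j')(164)) = Add(Add(-5, Pow(45, 2)), Add(13, Mul(-1, 164))) = Add(Add(-5, 2025), Add(13, -164)) = Add(2020, -151) = 1869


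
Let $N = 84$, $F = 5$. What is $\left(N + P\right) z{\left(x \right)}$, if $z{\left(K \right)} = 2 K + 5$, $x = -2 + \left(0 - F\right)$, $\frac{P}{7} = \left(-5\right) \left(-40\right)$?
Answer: $-13356$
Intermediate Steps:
$P = 1400$ ($P = 7 \left(\left(-5\right) \left(-40\right)\right) = 7 \cdot 200 = 1400$)
$x = -7$ ($x = -2 + \left(0 - 5\right) = -2 - 5 = -7$)
$z{\left(K \right)} = 5 + 2 K$
$\left(N + P\right) z{\left(x \right)} = \left(84 + 1400\right) \left(5 + 2 \left(-7\right)\right) = 1484 \left(5 - 14\right) = 1484 \left(-9\right) = -13356$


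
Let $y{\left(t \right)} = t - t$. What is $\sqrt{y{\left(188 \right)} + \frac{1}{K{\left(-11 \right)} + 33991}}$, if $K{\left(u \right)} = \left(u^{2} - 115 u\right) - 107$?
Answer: $\frac{\sqrt{35270}}{35270} \approx 0.0053247$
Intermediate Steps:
$K{\left(u \right)} = -107 + u^{2} - 115 u$
$y{\left(t \right)} = 0$
$\sqrt{y{\left(188 \right)} + \frac{1}{K{\left(-11 \right)} + 33991}} = \sqrt{0 + \frac{1}{\left(-107 + \left(-11\right)^{2} - -1265\right) + 33991}} = \sqrt{0 + \frac{1}{\left(-107 + 121 + 1265\right) + 33991}} = \sqrt{0 + \frac{1}{1279 + 33991}} = \sqrt{0 + \frac{1}{35270}} = \sqrt{\frac{1}{35270}} = \frac{\sqrt{35270}}{35270}$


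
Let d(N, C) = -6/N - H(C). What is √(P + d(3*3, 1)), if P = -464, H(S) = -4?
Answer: I*√4146/3 ≈ 21.463*I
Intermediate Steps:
d(N, C) = 4 - 6/N (d(N, C) = -6/N - 1*(-4) = -6/N + 4 = 4 - 6/N)
√(P + d(3*3, 1)) = √(-464 + (4 - 6/(3*3))) = √(-464 + (4 - 6/9)) = √(-464 + (4 - 6*⅑)) = √(-464 + (4 - ⅔)) = √(-464 + 10/3) = √(-1382/3) = I*√4146/3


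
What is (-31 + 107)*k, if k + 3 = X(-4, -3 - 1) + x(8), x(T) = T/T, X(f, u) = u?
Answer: -456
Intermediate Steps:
x(T) = 1
k = -6 (k = -3 + ((-3 - 1) + 1) = -3 + (-4 + 1) = -3 - 3 = -6)
(-31 + 107)*k = (-31 + 107)*(-6) = 76*(-6) = -456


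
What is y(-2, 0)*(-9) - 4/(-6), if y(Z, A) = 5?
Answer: -133/3 ≈ -44.333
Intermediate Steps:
y(-2, 0)*(-9) - 4/(-6) = 5*(-9) - 4/(-6) = -45 - 4*(-⅙) = -45 + ⅔ = -133/3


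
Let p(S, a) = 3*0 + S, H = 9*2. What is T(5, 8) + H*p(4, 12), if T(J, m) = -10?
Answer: 62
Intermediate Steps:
H = 18
p(S, a) = S (p(S, a) = 0 + S = S)
T(5, 8) + H*p(4, 12) = -10 + 18*4 = -10 + 72 = 62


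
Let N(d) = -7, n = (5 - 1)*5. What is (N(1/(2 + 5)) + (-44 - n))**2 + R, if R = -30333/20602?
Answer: 103824349/20602 ≈ 5039.5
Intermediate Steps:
n = 20 (n = 4*5 = 20)
R = -30333/20602 (R = -30333*1/20602 = -30333/20602 ≈ -1.4723)
(N(1/(2 + 5)) + (-44 - n))**2 + R = (-7 + (-44 - 1*20))**2 - 30333/20602 = (-7 + (-44 - 20))**2 - 30333/20602 = (-7 - 64)**2 - 30333/20602 = (-71)**2 - 30333/20602 = 5041 - 30333/20602 = 103824349/20602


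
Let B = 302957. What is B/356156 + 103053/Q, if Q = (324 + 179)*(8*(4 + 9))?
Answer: 13137807713/4657808168 ≈ 2.8206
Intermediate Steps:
Q = 52312 (Q = 503*(8*13) = 503*104 = 52312)
B/356156 + 103053/Q = 302957/356156 + 103053/52312 = 13137807713/4657808168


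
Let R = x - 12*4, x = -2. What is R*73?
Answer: -3650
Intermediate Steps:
R = -50 (R = -2 - 12*4 = -2 - 48 = -50)
R*73 = -50*73 = -3650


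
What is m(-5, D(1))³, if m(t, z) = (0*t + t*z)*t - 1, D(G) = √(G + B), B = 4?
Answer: -9376 + 78200*√5 ≈ 1.6548e+5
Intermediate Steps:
D(G) = √(4 + G) (D(G) = √(G + 4) = √(4 + G))
m(t, z) = -1 + z*t² (m(t, z) = (0 + t*z)*t - 1 = (t*z)*t - 1 = z*t² - 1 = -1 + z*t²)
m(-5, D(1))³ = (-1 + √(4 + 1)*(-5)²)³ = (-1 + √5*25)³ = (-1 + 25*√5)³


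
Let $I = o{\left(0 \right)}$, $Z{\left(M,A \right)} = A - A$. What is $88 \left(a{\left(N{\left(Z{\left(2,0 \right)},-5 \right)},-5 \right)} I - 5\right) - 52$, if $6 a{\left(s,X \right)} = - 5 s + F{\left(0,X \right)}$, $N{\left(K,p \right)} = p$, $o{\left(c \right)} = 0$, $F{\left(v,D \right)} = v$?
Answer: $-492$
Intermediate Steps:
$Z{\left(M,A \right)} = 0$
$I = 0$
$a{\left(s,X \right)} = - \frac{5 s}{6}$ ($a{\left(s,X \right)} = \frac{- 5 s + 0}{6} = \frac{\left(-5\right) s}{6} = - \frac{5 s}{6}$)
$88 \left(a{\left(N{\left(Z{\left(2,0 \right)},-5 \right)},-5 \right)} I - 5\right) - 52 = 88 \left(\left(- \frac{5}{6}\right) \left(-5\right) 0 - 5\right) - 52 = 88 \left(\frac{25}{6} \cdot 0 - 5\right) - 52 = 88 \left(0 - 5\right) - 52 = 88 \left(-5\right) - 52 = -440 - 52 = -492$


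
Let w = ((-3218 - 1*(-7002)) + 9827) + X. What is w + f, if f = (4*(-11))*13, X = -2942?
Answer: 10097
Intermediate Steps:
w = 10669 (w = ((-3218 - 1*(-7002)) + 9827) - 2942 = ((-3218 + 7002) + 9827) - 2942 = (3784 + 9827) - 2942 = 13611 - 2942 = 10669)
f = -572 (f = -44*13 = -572)
w + f = 10669 - 572 = 10097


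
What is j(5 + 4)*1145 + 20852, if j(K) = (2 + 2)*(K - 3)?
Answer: 48332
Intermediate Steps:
j(K) = -12 + 4*K (j(K) = 4*(-3 + K) = -12 + 4*K)
j(5 + 4)*1145 + 20852 = (-12 + 4*(5 + 4))*1145 + 20852 = (-12 + 4*9)*1145 + 20852 = (-12 + 36)*1145 + 20852 = 24*1145 + 20852 = 27480 + 20852 = 48332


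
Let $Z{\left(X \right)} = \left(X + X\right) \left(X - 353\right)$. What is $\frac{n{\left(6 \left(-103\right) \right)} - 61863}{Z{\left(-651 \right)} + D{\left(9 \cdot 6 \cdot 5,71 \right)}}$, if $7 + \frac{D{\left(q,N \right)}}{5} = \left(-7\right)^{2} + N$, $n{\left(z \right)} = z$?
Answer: $- \frac{62481}{1307773} \approx -0.047777$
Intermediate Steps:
$Z{\left(X \right)} = 2 X \left(-353 + X\right)$
$D{\left(q,N \right)} = 210 + 5 N$ ($D{\left(q,N \right)} = -35 + 5 \left(\left(-7\right)^{2} + N\right) = -35 + 5 \left(49 + N\right) = -35 + \left(245 + 5 N\right) = 210 + 5 N$)
$\frac{n{\left(6 \left(-103\right) \right)} - 61863}{Z{\left(-651 \right)} + D{\left(9 \cdot 6 \cdot 5,71 \right)}} = \frac{6 \left(-103\right) - 61863}{2 \left(-651\right) \left(-353 - 651\right) + \left(210 + 5 \cdot 71\right)} = \frac{-618 - 61863}{2 \left(-651\right) \left(-1004\right) + \left(210 + 355\right)} = - \frac{62481}{1307208 + 565} = - \frac{62481}{1307773}$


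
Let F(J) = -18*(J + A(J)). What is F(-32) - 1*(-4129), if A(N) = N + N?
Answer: 5857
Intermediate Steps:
A(N) = 2*N
F(J) = -54*J (F(J) = -18*(J + 2*J) = -54*J)
F(-32) - 1*(-4129) = -54*(-32) - 1*(-4129) = 1728 + 4129 = 5857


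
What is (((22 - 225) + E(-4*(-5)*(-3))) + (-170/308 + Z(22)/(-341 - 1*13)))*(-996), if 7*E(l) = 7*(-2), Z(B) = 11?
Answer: 930227812/4543 ≈ 2.0476e+5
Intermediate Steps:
E(l) = -2 (E(l) = (7*(-2))/7 = (⅐)*(-14) = -2)
(((22 - 225) + E(-4*(-5)*(-3))) + (-170/308 + Z(22)/(-341 - 1*13)))*(-996) = (((22 - 225) - 2) + (-170/308 + 11/(-341 - 1*13)))*(-996) = ((-203 - 2) + (-170*1/308 + 11/(-341 - 13)))*(-996) = (-205 + (-85/154 + 11/(-354)))*(-996) = (-205 + (-85/154 + 11*(-1/354)))*(-996) = (-205 + (-85/154 - 11/354))*(-996) = (-205 - 7946/13629)*(-996) = -2801891/13629*(-996) = 930227812/4543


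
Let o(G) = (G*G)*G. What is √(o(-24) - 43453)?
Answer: I*√57277 ≈ 239.33*I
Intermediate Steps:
o(G) = G³ (o(G) = G²*G = G³)
√(o(-24) - 43453) = √((-24)³ - 43453) = √(-13824 - 43453) = √(-57277) = I*√57277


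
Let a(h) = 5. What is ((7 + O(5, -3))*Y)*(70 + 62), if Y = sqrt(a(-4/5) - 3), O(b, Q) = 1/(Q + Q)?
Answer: 902*sqrt(2) ≈ 1275.6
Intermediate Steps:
O(b, Q) = 1/(2*Q)
Y = sqrt(2) (Y = sqrt(5 - 3) = sqrt(2) ≈ 1.4142)
((7 + O(5, -3))*Y)*(70 + 62) = ((7 + (1/2)/(-3))*sqrt(2))*(70 + 62) = ((7 + (1/2)*(-1/3))*sqrt(2))*132 = ((7 - 1/6)*sqrt(2))*132 = (41*sqrt(2)/6)*132 = 902*sqrt(2)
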